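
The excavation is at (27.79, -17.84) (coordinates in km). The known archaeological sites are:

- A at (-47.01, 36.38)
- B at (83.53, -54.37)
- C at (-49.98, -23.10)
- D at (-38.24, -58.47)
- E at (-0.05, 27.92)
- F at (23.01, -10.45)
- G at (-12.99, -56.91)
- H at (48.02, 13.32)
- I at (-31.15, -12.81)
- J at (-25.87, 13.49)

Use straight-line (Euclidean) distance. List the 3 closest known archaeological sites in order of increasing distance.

F, H, E

Distances from (27.79, -17.84):
A: √((-74.80)² + (54.22)²) = √(5595.0400 + 2939.8084) = 92.38 km
B: √((55.74)² + (-36.53)²) = √(3106.9476 + 1334.4409) = 66.64 km
C: √((-77.77)² + (-5.26)²) = √(6048.1729 + 27.6676) = 77.95 km
D: √((-66.03)² + (-40.63)²) = √(4359.9609 + 1650.7969) = 77.53 km
E: √((-27.84)² + (45.76)²) = √(775.0656 + 2093.9776) = 53.56 km
F: √((-4.78)² + (7.39)²) = √(22.8484 + 54.6121) = 8.80 km
G: √((-40.78)² + (-39.07)²) = √(1663.0084 + 1526.4649) = 56.48 km
H: √((20.23)² + (31.16)²) = √(409.2529 + 970.9456) = 37.15 km
I: √((-58.94)² + (5.03)²) = √(3473.9236 + 25.3009) = 59.15 km
J: √((-53.66)² + (31.33)²) = √(2879.3956 + 981.5689) = 62.14 km
Sorted: F (8.80 km) < H (37.15 km) < E (53.56 km) < G (56.48 km) < I (59.15 km) < …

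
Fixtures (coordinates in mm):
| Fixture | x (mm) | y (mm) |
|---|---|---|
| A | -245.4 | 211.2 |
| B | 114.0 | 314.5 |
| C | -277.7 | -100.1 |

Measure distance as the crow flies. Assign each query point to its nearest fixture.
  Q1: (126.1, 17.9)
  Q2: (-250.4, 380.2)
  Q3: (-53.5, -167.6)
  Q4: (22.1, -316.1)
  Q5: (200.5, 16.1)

Q1→B; Q2→A; Q3→C; Q4→C; Q5→B

Q1 at (126.1, 17.9):
  A: 418.8 mm
  B: 296.8 mm
  C: 420.7 mm
  → nearest: B (296.8 mm)
Q2 at (-250.4, 380.2):
  A: 169.1 mm
  B: 370.3 mm
  C: 481.1 mm
  → nearest: A (169.1 mm)
Q3 at (-53.5, -167.6):
  A: 424.6 mm
  B: 510.4 mm
  C: 234.1 mm
  → nearest: C (234.1 mm)
Q4 at (22.1, -316.1):
  A: 591.3 mm
  B: 637.3 mm
  C: 369.5 mm
  → nearest: C (369.5 mm)
Q5 at (200.5, 16.1):
  A: 486.7 mm
  B: 310.7 mm
  C: 492.1 mm
  → nearest: B (310.7 mm)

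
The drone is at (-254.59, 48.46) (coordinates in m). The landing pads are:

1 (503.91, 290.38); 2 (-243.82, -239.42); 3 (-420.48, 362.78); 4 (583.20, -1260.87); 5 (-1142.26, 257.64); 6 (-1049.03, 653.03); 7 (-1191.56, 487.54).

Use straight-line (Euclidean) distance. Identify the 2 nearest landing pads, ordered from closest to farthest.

2, 3

Distances from (-254.59, 48.46):
1: 796.15 m
2: 288.08 m
3: 355.41 m
4: 1554.43 m
5: 911.98 m
6: 998.32 m
7: 1034.75 m
Sorted: 2 (288.08 m) < 3 (355.41 m) < 1 (796.15 m) < 5 (911.98 m) < …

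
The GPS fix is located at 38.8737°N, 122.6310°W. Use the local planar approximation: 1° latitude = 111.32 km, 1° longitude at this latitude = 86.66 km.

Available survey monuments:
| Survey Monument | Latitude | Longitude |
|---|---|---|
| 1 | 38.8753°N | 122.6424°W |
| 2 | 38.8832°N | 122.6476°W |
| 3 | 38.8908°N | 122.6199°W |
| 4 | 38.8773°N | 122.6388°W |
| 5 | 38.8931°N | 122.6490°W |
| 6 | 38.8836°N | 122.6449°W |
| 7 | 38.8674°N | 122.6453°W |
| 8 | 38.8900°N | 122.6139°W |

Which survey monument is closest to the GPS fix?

4

Distances from 38.8737°N, 122.6310°W:
1: √((0.0016·111.32)² + (-0.0114·86.66)²) = √(0.031724 + 0.975994) = 1.0039 km
2: √((0.0095·111.32)² + (-0.0166·86.66)²) = √(1.118391 + 2.069443) = 1.7855 km
3: √((0.0171·111.32)² + (0.0111·86.66)²) = √(3.623586 + 0.925302) = 2.1328 km
4: √((0.0036·111.32)² + (-0.0078·86.66)²) = √(0.160602 + 0.456906) = 0.7858 km
5: √((0.0194·111.32)² + (-0.0180·86.66)²) = √(4.663907 + 2.433226) = 2.6640 km
6: √((0.0099·111.32)² + (-0.0139·86.66)²) = √(1.214554 + 1.450999) = 1.6327 km
7: √((-0.0063·111.32)² + (-0.0143·86.66)²) = √(0.491844 + 1.535711) = 1.4239 km
8: √((0.0163·111.32)² + (0.0171·86.66)²) = √(3.292468 + 2.195986) = 2.3427 km
Minimum: 4 at 0.7858 km.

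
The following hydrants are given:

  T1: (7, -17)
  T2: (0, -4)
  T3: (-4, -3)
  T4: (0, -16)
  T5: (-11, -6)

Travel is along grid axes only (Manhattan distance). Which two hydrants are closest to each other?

T2 and T3

Pairwise distances:
T1–T2: |-7| + |13| = 7 + 13 = 20
T1–T3: |-11| + |14| = 11 + 14 = 25
T1–T4: |-7| + |1| = 7 + 1 = 8
T1–T5: |-18| + |11| = 18 + 11 = 29
T2–T3: |-4| + |1| = 4 + 1 = 5
T2–T4: |0| + |-12| = 0 + 12 = 12
T2–T5: |-11| + |-2| = 11 + 2 = 13
T3–T4: |4| + |-13| = 4 + 13 = 17
T3–T5: |-7| + |-3| = 7 + 3 = 10
T4–T5: |-11| + |10| = 11 + 10 = 21
Closest pair: T2–T3 at 5.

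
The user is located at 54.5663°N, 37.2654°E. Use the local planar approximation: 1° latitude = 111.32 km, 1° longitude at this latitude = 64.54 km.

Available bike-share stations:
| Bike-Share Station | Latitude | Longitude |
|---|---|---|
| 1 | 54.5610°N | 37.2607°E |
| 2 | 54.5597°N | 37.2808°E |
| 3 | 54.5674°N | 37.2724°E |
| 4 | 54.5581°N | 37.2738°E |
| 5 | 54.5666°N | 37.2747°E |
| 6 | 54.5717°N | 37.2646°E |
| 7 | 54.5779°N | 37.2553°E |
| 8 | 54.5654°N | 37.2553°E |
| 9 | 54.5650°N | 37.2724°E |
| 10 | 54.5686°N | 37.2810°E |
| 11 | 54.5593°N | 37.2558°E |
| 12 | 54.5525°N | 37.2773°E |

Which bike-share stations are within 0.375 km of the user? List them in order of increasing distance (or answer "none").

none

Distances from 54.5663°N, 37.2654°E:
1: 0.6634 km
2: 1.2360 km
3: 0.4681 km
4: 1.0617 km
5: 0.6012 km
6: 0.6033 km
7: 1.4465 km
8: 0.6595 km
9: 0.4744 km
10: 1.0389 km
11: 0.9955 km
12: 1.7175 km
Threshold 0.375 km: none within range.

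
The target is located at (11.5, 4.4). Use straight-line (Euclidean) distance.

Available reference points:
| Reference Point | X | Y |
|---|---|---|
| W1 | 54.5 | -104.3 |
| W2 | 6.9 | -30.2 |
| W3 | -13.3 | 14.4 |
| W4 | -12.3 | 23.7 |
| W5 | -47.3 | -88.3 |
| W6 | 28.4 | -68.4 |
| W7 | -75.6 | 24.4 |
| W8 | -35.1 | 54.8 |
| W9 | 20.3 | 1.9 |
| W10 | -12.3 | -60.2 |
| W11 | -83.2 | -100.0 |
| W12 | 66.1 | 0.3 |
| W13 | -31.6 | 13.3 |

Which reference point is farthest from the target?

Distances from (11.5, 4.4):
W1: √((43.0)² + (-108.7)²) = √(1849.000 + 11815.690) = 116.9
W2: √((-4.6)² + (-34.6)²) = √(21.160 + 1197.160) = 34.9
W3: √((-24.8)² + (10.0)²) = √(615.040 + 100.000) = 26.7
W4: √((-23.8)² + (19.3)²) = √(566.440 + 372.490) = 30.6
W5: √((-58.8)² + (-92.7)²) = √(3457.440 + 8593.290) = 109.8
W6: √((16.9)² + (-72.8)²) = √(285.610 + 5299.840) = 74.7
W7: √((-87.1)² + (20.0)²) = √(7586.410 + 400.000) = 89.4
W8: √((-46.6)² + (50.4)²) = √(2171.560 + 2540.160) = 68.6
W9: √((8.8)² + (-2.5)²) = √(77.440 + 6.250) = 9.1
W10: √((-23.8)² + (-64.6)²) = √(566.440 + 4173.160) = 68.8
W11: √((-94.7)² + (-104.4)²) = √(8968.090 + 10899.360) = 141.0
W12: √((54.6)² + (-4.1)²) = √(2981.160 + 16.810) = 54.8
W13: √((-43.1)² + (8.9)²) = √(1857.610 + 79.210) = 44.0
Maximum: W11 at 141.0.

W11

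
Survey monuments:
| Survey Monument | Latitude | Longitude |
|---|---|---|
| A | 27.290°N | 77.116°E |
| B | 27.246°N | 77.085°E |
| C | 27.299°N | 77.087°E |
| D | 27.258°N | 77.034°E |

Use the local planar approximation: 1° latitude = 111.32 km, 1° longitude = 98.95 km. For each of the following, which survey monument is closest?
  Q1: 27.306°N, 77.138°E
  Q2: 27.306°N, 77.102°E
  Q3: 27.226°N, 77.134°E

Q1 at 27.306°N, 77.138°E:
  A: √((-0.016·111.32)² + (-0.022·98.95)²) = √(3.17239 + 4.73889) = 2.813 km
  B: √((-0.060·111.32)² + (-0.053·98.95)²) = √(44.61171 + 27.50321) = 8.492 km
  C: √((-0.007·111.32)² + (-0.051·98.95)²) = √(0.60721 + 25.46666) = 5.106 km
  D: √((-0.048·111.32)² + (-0.104·98.95)²) = √(28.55150 + 105.90056) = 11.595 km
  → nearest: A (2.813 km)
Q2 at 27.306°N, 77.102°E:
  A: √((-0.016·111.32)² + (0.014·98.95)²) = √(3.17239 + 1.91906) = 2.256 km
  B: √((-0.060·111.32)² + (-0.017·98.95)²) = √(44.61171 + 2.82963) = 6.888 km
  C: √((-0.007·111.32)² + (-0.015·98.95)²) = √(0.60721 + 2.20300) = 1.676 km
  D: √((-0.048·111.32)² + (-0.068·98.95)²) = √(28.55150 + 45.27406) = 8.592 km
  → nearest: C (1.676 km)
Q3 at 27.226°N, 77.134°E:
  A: √((0.064·111.32)² + (-0.018·98.95)²) = √(50.75822 + 3.17232) = 7.344 km
  B: √((0.020·111.32)² + (-0.049·98.95)²) = √(4.95686 + 23.50844) = 5.335 km
  C: √((0.073·111.32)² + (-0.047·98.95)²) = √(66.03773 + 21.62855) = 9.363 km
  D: √((0.032·111.32)² + (-0.100·98.95)²) = √(12.68955 + 97.91102) = 10.517 km
  → nearest: B (5.335 km)

Q1→A; Q2→C; Q3→B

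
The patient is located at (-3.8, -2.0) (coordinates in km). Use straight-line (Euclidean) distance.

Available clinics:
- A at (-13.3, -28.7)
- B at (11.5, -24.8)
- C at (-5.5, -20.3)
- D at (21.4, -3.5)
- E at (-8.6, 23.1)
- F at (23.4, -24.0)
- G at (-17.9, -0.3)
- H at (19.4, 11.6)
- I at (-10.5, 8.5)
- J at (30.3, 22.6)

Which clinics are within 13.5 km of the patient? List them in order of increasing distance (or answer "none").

Distances from (-3.8, -2.0):
A: √((-9.5)² + (-26.7)²) = √(90.250 + 712.890) = 28.3 km
B: √((15.3)² + (-22.8)²) = √(234.090 + 519.840) = 27.5 km
C: √((-1.7)² + (-18.3)²) = √(2.890 + 334.890) = 18.4 km
D: √((25.2)² + (-1.5)²) = √(635.040 + 2.250) = 25.2 km
E: √((-4.8)² + (25.1)²) = √(23.040 + 630.010) = 25.6 km
F: √((27.2)² + (-22.0)²) = √(739.840 + 484.000) = 35.0 km
G: √((-14.1)² + (1.7)²) = √(198.810 + 2.890) = 14.2 km
H: √((23.2)² + (13.6)²) = √(538.240 + 184.960) = 26.9 km
I: √((-6.7)² + (10.5)²) = √(44.890 + 110.250) = 12.5 km
J: √((34.1)² + (24.6)²) = √(1162.810 + 605.160) = 42.0 km
Threshold 13.5 km: I (12.5 km) is within range.

I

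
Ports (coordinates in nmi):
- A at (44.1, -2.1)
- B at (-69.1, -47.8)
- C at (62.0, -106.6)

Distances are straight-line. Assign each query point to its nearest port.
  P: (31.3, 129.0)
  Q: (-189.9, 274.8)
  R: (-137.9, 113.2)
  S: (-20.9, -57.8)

P→A; Q→B; R→B; S→B

P at (31.3, 129.0):
  A: √((12.8)² + (-131.1)²) = √(163.840 + 17187.210) = 131.7 nmi
  B: √((-100.4)² + (-176.8)²) = √(10080.160 + 31258.240) = 203.3 nmi
  C: √((30.7)² + (-235.6)²) = √(942.490 + 55507.360) = 237.6 nmi
  → nearest: A (131.7 nmi)
Q at (-189.9, 274.8):
  A: √((234.0)² + (-276.9)²) = √(54756.000 + 76673.610) = 362.5 nmi
  B: √((120.8)² + (-322.6)²) = √(14592.640 + 104070.760) = 344.5 nmi
  C: √((251.9)² + (-381.4)²) = √(63453.610 + 145465.960) = 457.1 nmi
  → nearest: B (344.5 nmi)
R at (-137.9, 113.2):
  A: √((182.0)² + (-115.3)²) = √(33124.000 + 13294.090) = 215.4 nmi
  B: √((68.8)² + (-161.0)²) = √(4733.440 + 25921.000) = 175.1 nmi
  C: √((199.9)² + (-219.8)²) = √(39960.010 + 48312.040) = 297.1 nmi
  → nearest: B (175.1 nmi)
S at (-20.9, -57.8):
  A: √((65.0)² + (55.7)²) = √(4225.000 + 3102.490) = 85.6 nmi
  B: √((-48.2)² + (10.0)²) = √(2323.240 + 100.000) = 49.2 nmi
  C: √((82.9)² + (-48.8)²) = √(6872.410 + 2381.440) = 96.2 nmi
  → nearest: B (49.2 nmi)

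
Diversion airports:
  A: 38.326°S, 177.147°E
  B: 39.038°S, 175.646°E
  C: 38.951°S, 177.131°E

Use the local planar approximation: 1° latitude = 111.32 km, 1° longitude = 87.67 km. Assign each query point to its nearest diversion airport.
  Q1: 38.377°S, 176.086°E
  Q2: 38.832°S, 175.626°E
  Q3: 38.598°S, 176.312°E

Q1 at 38.377°S, 176.086°E:
  A: √((0.051·111.32)² + (1.061·87.67)²) = √(32.23196 + 8652.32414) = 93.191 km
  B: √((-0.661·111.32)² + (-0.440·87.67)²) = √(5414.38725 + 1488.01520) = 83.081 km
  C: √((-0.574·111.32)² + (1.045·87.67)²) = √(4082.91351 + 8393.33571) = 111.697 km
  → nearest: B (83.081 km)
Q2 at 38.832°S, 175.626°E:
  A: √((0.506·111.32)² + (1.521·87.67)²) = √(3172.83457 + 17781.17438) = 144.755 km
  B: √((-0.206·111.32)² + (0.020·87.67)²) = √(525.87295 + 3.07441) = 22.999 km
  C: √((-0.119·111.32)² + (1.505·87.67)²) = √(175.48513 + 17409.04761) = 132.607 km
  → nearest: B (22.999 km)
Q3 at 38.598°S, 176.312°E:
  A: √((0.272·111.32)² + (0.835·87.67)²) = √(916.82026 + 5358.89150) = 79.219 km
  B: √((-0.440·111.32)² + (-0.666·87.67)²) = √(2399.11877 + 3409.18423) = 76.212 km
  C: √((-0.353·111.32)² + (0.819·87.67)²) = √(1544.17247 + 5155.48843) = 81.851 km
  → nearest: B (76.212 km)

Q1→B; Q2→B; Q3→B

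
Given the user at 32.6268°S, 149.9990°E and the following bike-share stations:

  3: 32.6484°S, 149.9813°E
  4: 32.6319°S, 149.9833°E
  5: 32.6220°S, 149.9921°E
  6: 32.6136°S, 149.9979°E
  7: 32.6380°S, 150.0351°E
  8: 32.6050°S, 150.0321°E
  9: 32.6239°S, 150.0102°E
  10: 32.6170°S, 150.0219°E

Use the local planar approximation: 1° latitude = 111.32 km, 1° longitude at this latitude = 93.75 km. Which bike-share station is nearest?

Distances from 32.6268°S, 149.9990°E:
3: √((-0.0216·111.32)² + (-0.0177·93.75)²) = √(5.781678 + 2.753525) = 2.9215 km
4: √((-0.0051·111.32)² + (-0.0157·93.75)²) = √(0.322320 + 2.166416) = 1.5776 km
5: √((0.0048·111.32)² + (-0.0069·93.75)²) = √(0.285515 + 0.418447) = 0.8390 km
6: √((0.0132·111.32)² + (-0.0011·93.75)²) = √(2.159207 + 0.010635) = 1.4730 km
7: √((-0.0112·111.32)² + (0.0361·93.75)²) = √(1.554470 + 11.453994) = 3.6067 km
8: √((0.0218·111.32)² + (0.0331·93.75)²) = √(5.889242 + 9.629385) = 3.9394 km
9: √((0.0029·111.32)² + (0.0112·93.75)²) = √(0.104218 + 1.102500) = 1.0985 km
10: √((0.0098·111.32)² + (0.0229·93.75)²) = √(1.190141 + 4.609072) = 2.4082 km
Minimum: 5 at 0.8390 km.

5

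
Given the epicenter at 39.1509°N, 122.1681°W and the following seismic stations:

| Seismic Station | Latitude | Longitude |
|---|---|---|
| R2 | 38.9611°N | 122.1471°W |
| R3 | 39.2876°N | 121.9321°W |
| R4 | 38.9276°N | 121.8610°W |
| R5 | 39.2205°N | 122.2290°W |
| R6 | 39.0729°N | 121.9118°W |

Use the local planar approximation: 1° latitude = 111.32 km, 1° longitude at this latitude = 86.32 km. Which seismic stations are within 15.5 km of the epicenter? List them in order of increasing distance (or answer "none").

Distances from 39.1509°N, 122.1681°W:
R2: √((-0.1898·111.32)² + (0.0210·86.32)²) = √(446.415034 + 3.285954) = 21.2062 km
R3: √((0.1367·111.32)² + (0.2360·86.32)²) = √(231.570602 + 414.998827) = 25.4277 km
R4: √((-0.2233·111.32)² + (0.3071·86.32)²) = √(617.908033 + 702.720295) = 36.3405 km
R5: √((0.0696·111.32)² + (-0.0609·86.32)²) = √(60.029521 + 27.634871) = 9.3629 km
R6: √((-0.0780·111.32)² + (0.2563·86.32)²) = √(75.393794 + 489.463234) = 23.7667 km
Threshold 15.5 km: R5 (9.3629 km) is within range.

R5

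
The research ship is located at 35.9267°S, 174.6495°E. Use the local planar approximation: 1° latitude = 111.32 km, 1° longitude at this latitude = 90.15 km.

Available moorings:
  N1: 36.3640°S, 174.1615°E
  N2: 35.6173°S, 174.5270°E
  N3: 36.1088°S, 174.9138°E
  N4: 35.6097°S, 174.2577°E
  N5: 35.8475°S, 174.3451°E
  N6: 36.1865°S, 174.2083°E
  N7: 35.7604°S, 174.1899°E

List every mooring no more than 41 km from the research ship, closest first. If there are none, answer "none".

Distances from 35.9267°S, 174.6495°E:
N1: √((-0.4373·111.32)² + (-0.4880·90.15)²) = √(2369.765377 + 1935.401646) = 65.6138 km
N2: √((0.3094·111.32)² + (-0.1225·90.15)²) = √(1186.279469 + 121.956131) = 36.1695 km
N3: √((-0.1821·111.32)² + (0.2643·90.15)²) = √(410.928523 + 567.709012) = 31.2832 km
N4: √((0.3170·111.32)² + (-0.3918·90.15)²) = √(1245.273998 + 1247.556793) = 49.9283 km
N5: √((0.0792·111.32)² + (-0.3044·90.15)²) = √(77.731448 + 753.044704) = 28.8232 km
N6: √((-0.2598·111.32)² + (-0.4412·90.15)²) = √(836.420539 + 1581.985395) = 49.1773 km
N7: √((0.1663·111.32)² + (-0.4596·90.15)²) = √(342.713249 + 1716.688517) = 45.3806 km
Threshold 41 km: N5 (28.8232 km), N3 (31.2832 km), N2 (36.1695 km) are within range.

N5, N3, N2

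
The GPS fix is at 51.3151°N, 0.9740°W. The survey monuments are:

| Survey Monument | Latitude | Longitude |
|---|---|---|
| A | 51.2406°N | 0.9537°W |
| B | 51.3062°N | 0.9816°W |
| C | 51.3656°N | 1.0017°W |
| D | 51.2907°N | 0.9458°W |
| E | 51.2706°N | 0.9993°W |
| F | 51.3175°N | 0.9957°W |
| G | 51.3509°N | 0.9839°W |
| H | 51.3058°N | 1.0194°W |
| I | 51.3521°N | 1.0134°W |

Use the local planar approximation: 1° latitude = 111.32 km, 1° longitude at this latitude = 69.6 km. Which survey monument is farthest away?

Distances from 51.3151°N, 0.9740°W:
A: √((-0.0745·111.32)² + (0.0203·69.6)²) = √(68.779488 + 1.996230) = 8.4128 km
B: √((-0.0089·111.32)² + (-0.0076·69.6)²) = √(0.981582 + 0.279799) = 1.1231 km
C: √((0.0505·111.32)² + (-0.0277·69.6)²) = √(31.603061 + 3.716876) = 5.9431 km
D: √((-0.0244·111.32)² + (0.0282·69.6)²) = √(7.377786 + 3.852270) = 3.3511 km
E: √((-0.0445·111.32)² + (-0.0253·69.6)²) = √(24.539540 + 3.100698) = 5.2574 km
F: √((0.0024·111.32)² + (-0.0217·69.6)²) = √(0.071379 + 2.281067) = 1.5338 km
G: √((0.0358·111.32)² + (-0.0099·69.6)²) = √(15.882265 + 0.474776) = 4.0444 km
H: √((-0.0093·111.32)² + (-0.0454·69.6)²) = √(1.071796 + 9.984589) = 3.3251 km
I: √((0.0370·111.32)² + (-0.0394·69.6)²) = √(16.964843 + 7.519880) = 4.9482 km
Maximum: A at 8.4128 km.

A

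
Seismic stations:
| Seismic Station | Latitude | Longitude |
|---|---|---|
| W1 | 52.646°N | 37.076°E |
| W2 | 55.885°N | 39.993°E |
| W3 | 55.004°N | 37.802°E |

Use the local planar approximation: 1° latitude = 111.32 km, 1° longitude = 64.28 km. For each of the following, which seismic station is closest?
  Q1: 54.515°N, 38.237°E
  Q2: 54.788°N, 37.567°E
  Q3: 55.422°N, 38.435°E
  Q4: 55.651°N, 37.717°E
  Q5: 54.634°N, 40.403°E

Q1 at 54.515°N, 38.237°E:
  W1: 221.037 km
  W2: 189.736 km
  W3: 61.197 km
  → nearest: W3 (61.197 km)
Q2 at 54.788°N, 37.567°E:
  W1: 240.527 km
  W2: 198.068 km
  W3: 28.396 km
  → nearest: W3 (28.396 km)
Q3 at 55.422°N, 38.435°E:
  W1: 321.134 km
  W2: 112.633 km
  W3: 61.813 km
  → nearest: W3 (61.813 km)
Q4 at 55.651°N, 37.717°E:
  W1: 337.045 km
  W2: 148.602 km
  W3: 72.231 km
  → nearest: W3 (72.231 km)
Q5 at 54.634°N, 40.403°E:
  W1: 307.752 km
  W2: 141.733 km
  W3: 172.191 km
  → nearest: W2 (141.733 km)

Q1→W3; Q2→W3; Q3→W3; Q4→W3; Q5→W2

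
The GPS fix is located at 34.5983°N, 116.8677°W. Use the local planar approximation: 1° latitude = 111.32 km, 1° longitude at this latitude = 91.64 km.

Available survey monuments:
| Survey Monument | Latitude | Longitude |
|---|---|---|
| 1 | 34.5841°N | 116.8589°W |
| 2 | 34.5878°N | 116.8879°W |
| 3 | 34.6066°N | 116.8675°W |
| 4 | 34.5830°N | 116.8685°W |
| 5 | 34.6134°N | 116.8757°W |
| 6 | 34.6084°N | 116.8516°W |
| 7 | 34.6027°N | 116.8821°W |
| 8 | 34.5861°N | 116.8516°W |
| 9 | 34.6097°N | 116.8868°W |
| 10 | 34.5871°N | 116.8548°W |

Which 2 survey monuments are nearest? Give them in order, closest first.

Distances from 34.5983°N, 116.8677°W:
1: 1.7746 km
2: 2.1893 km
3: 0.9241 km
4: 1.7048 km
5: 1.8338 km
6: 1.8550 km
7: 1.4076 km
8: 2.0053 km
9: 2.1620 km
10: 1.7181 km
Sorted: 3 (0.9241 km) < 7 (1.4076 km) < 4 (1.7048 km) < 10 (1.7181 km) < …

3, 7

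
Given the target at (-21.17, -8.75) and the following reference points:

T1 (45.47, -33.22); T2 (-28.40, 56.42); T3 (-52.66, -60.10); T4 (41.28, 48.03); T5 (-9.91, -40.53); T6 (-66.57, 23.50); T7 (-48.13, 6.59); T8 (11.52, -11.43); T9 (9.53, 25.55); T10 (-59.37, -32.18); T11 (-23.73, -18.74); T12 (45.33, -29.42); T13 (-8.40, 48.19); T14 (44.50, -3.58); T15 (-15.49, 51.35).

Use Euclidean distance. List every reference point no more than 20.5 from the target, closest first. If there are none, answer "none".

T11

Distances from (-21.17, -8.75):
T1: √((66.64)² + (-24.47)²) = √(4440.8896 + 598.7809) = 70.99
T2: √((-7.23)² + (65.17)²) = √(52.2729 + 4247.1289) = 65.57
T3: √((-31.49)² + (-51.35)²) = √(991.6201 + 2636.8225) = 60.24
T4: √((62.45)² + (56.78)²) = √(3900.0025 + 3223.9684) = 84.40
T5: √((11.26)² + (-31.78)²) = √(126.7876 + 1009.9684) = 33.72
T6: √((-45.40)² + (32.25)²) = √(2061.1600 + 1040.0625) = 55.69
T7: √((-26.96)² + (15.34)²) = √(726.8416 + 235.3156) = 31.02
T8: √((32.69)² + (-2.68)²) = √(1068.6361 + 7.1824) = 32.80
T9: √((30.70)² + (34.30)²) = √(942.4900 + 1176.4900) = 46.03
T10: √((-38.20)² + (-23.43)²) = √(1459.2400 + 548.9649) = 44.81
T11: √((-2.56)² + (-9.99)²) = √(6.5536 + 99.8001) = 10.31
T12: √((66.50)² + (-20.67)²) = √(4422.2500 + 427.2489) = 69.64
T13: √((12.77)² + (56.94)²) = √(163.0729 + 3242.1636) = 58.35
T14: √((65.67)² + (5.17)²) = √(4312.5489 + 26.7289) = 65.87
T15: √((5.68)² + (60.10)²) = √(32.2624 + 3612.0100) = 60.37
Threshold 20.5: T11 (10.31) is within range.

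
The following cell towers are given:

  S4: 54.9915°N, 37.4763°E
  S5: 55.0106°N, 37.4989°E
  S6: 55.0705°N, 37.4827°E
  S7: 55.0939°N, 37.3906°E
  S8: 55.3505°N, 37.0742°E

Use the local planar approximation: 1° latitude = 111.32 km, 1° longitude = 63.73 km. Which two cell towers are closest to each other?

Pairwise distances:
S4–S5: √((0.0191·111.32)² + (0.0226·63.73)²) = √(4.520777 + 2.074458) = 2.5681 km
S4–S6: √((0.0790·111.32)² + (0.0064·63.73)²) = √(77.339361 + 0.166360) = 8.8037 km
S4–S7: √((0.1024·111.32)² + (-0.0857·63.73)²) = √(129.941031 + 29.829741) = 12.6400 km
S4–S8: √((0.3590·111.32)² + (-0.4021·63.73)²) = √(1597.111705 + 656.683317) = 47.4742 km
S5–S6: √((0.0599·111.32)² + (-0.0162·63.73)²) = √(44.463131 + 1.065903) = 6.7475 km
S5–S7: √((0.0833·111.32)² + (-0.1083·63.73)²) = √(85.987713 + 47.637038) = 11.5596 km
S5–S8: √((0.3399·111.32)² + (-0.4247·63.73)²) = √(1431.689120 + 732.575447) = 46.5217 km
S6–S7: √((0.0234·111.32)² + (-0.0921·63.73)²) = √(6.785441 + 34.451418) = 6.4216 km
S6–S8: √((0.2800·111.32)² + (-0.4085·63.73)²) = √(971.543964 + 677.753796) = 40.6115 km
S7–S8: √((0.2566·111.32)² + (-0.3164·63.73)²) = √(815.942772 + 406.593832) = 34.9648 km
Closest pair: S4–S5 at 2.5681 km.

S4 and S5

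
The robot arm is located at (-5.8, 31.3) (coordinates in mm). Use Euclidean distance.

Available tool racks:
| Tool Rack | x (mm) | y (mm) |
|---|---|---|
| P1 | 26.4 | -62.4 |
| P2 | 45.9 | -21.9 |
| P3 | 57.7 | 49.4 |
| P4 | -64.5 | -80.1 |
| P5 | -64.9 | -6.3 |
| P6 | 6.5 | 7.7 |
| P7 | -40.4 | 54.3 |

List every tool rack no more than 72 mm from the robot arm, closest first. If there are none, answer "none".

P6, P7, P3, P5

Distances from (-5.8, 31.3):
P1: √((32.2)² + (-93.7)²) = √(1036.840 + 8779.690) = 99.1 mm
P2: √((51.7)² + (-53.2)²) = √(2672.890 + 2830.240) = 74.2 mm
P3: √((63.5)² + (18.1)²) = √(4032.250 + 327.610) = 66.0 mm
P4: √((-58.7)² + (-111.4)²) = √(3445.690 + 12409.960) = 125.9 mm
P5: √((-59.1)² + (-37.6)²) = √(3492.810 + 1413.760) = 70.0 mm
P6: √((12.3)² + (-23.6)²) = √(151.290 + 556.960) = 26.6 mm
P7: √((-34.6)² + (23.0)²) = √(1197.160 + 529.000) = 41.5 mm
Threshold 72 mm: P6 (26.6 mm), P7 (41.5 mm), P3 (66.0 mm), P5 (70.0 mm) are within range.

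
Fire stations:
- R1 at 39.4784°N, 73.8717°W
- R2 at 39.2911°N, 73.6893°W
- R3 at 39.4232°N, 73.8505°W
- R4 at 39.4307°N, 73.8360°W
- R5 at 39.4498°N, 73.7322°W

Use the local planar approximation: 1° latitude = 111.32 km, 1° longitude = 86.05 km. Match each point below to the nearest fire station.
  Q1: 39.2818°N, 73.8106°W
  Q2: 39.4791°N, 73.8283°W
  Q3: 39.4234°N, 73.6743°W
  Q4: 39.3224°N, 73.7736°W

Q1 at 39.2818°N, 73.8106°W:
  R1: √((0.1966·111.32)² + (-0.0611·86.05)²) = √(478.975636 + 27.642936) = 22.5082 km
  R2: √((0.0093·111.32)² + (0.1213·86.05)²) = √(1.071796 + 108.949026) = 10.4891 km
  R3: √((0.1414·111.32)² + (-0.0399·86.05)²) = √(247.767999 + 11.788201) = 16.1107 km
  R4: √((0.1489·111.32)² + (-0.0254·86.05)²) = √(274.748792 + 4.777153) = 16.7190 km
  R5: √((0.1680·111.32)² + (0.0784·86.05)²) = √(349.755827 + 45.512834) = 19.8814 km
  → nearest: R2 (10.4891 km)
Q2 at 39.4791°N, 73.8283°W:
  R1: √((-0.0007·111.32)² + (-0.0434·86.05)²) = √(0.006072 + 13.947013) = 3.7354 km
  R2: √((-0.1880·111.32)² + (0.1390·86.05)²) = √(437.987881 + 143.064325) = 24.1050 km
  R3: √((-0.0559·111.32)² + (-0.0222·86.05)²) = √(38.723090 + 3.649284) = 6.5094 km
  R4: √((-0.0484·111.32)² + (-0.0077·86.05)²) = √(29.029337 + 0.439019) = 5.4285 km
  R5: √((-0.0293·111.32)² + (0.0961·86.05)²) = √(10.638530 + 68.383059) = 8.8894 km
  → nearest: R1 (3.7354 km)
Q3 at 39.4234°N, 73.6743°W:
  R1: √((0.0550·111.32)² + (-0.1974·86.05)²) = √(37.486231 + 288.533369) = 18.0560 km
  R2: √((-0.1323·111.32)² + (-0.0150·86.05)²) = √(216.903262 + 1.666036) = 14.7841 km
  R3: √((-0.0002·111.32)² + (-0.1762·86.05)²) = √(0.000496 + 229.886547) = 15.1620 km
  R4: √((0.0073·111.32)² + (-0.1617·86.05)²) = √(0.660377 + 193.607327) = 13.9380 km
  R5: √((0.0264·111.32)² + (-0.0579·86.05)²) = √(8.636828 + 24.823263) = 5.7845 km
  → nearest: R5 (5.7845 km)
Q4 at 39.3224°N, 73.7736°W:
  R1: √((0.1560·111.32)² + (-0.0981·86.05)²) = √(301.575177 + 71.259007) = 19.3089 km
  R2: √((-0.0313·111.32)² + (0.0843·86.05)²) = √(12.140458 + 52.620734) = 8.0474 km
  R3: √((0.1008·111.32)² + (-0.0769·86.05)²) = √(125.912098 + 43.787931) = 13.0269 km
  R4: √((0.1083·111.32)² + (-0.0624·86.05)²) = √(145.346075 + 28.831745) = 13.1976 km
  R5: √((0.1274·111.32)² + (0.0414·86.05)²) = √(201.133889 + 12.691193) = 14.6228 km
  → nearest: R2 (8.0474 km)

Q1→R2; Q2→R1; Q3→R5; Q4→R2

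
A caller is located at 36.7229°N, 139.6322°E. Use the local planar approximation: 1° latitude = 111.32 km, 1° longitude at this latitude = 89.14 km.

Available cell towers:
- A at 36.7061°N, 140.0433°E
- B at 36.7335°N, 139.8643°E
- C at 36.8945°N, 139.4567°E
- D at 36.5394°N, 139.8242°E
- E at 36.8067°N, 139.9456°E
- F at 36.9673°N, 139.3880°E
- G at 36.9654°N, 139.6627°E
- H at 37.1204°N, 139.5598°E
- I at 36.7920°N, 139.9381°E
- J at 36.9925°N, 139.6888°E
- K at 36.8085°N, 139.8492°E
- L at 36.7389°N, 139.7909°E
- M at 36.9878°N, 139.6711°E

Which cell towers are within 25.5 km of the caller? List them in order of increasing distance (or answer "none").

L, B, K, C

Distances from 36.7229°N, 139.6322°E:
A: 36.6931 km
B: 20.7230 km
C: 24.6909 km
D: 26.6494 km
E: 29.4528 km
F: 34.8431 km
G: 27.1317 km
H: 44.7179 km
I: 28.3321 km
J: 30.4330 km
K: 21.5631 km
L: 14.2582 km
M: 29.6918 km
Threshold 25.5 km: L (14.2582 km), B (20.7230 km), K (21.5631 km), C (24.6909 km) are within range.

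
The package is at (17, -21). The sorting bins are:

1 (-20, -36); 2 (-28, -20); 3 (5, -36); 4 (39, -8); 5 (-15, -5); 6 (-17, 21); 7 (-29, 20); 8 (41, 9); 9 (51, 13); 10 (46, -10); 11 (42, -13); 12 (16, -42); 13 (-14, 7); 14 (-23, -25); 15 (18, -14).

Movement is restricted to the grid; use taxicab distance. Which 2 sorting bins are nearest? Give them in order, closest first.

Distances from (17, -21):
1: |-37| + |-15| = 37 + 15 = 52
2: |-45| + |1| = 45 + 1 = 46
3: |-12| + |-15| = 12 + 15 = 27
4: |22| + |13| = 22 + 13 = 35
5: |-32| + |16| = 32 + 16 = 48
6: |-34| + |42| = 34 + 42 = 76
7: |-46| + |41| = 46 + 41 = 87
8: |24| + |30| = 24 + 30 = 54
9: |34| + |34| = 34 + 34 = 68
10: |29| + |11| = 29 + 11 = 40
11: |25| + |8| = 25 + 8 = 33
12: |-1| + |-21| = 1 + 21 = 22
13: |-31| + |28| = 31 + 28 = 59
14: |-40| + |-4| = 40 + 4 = 44
15: |1| + |7| = 1 + 7 = 8
Sorted: 15 (8) < 12 (22) < 3 (27) < 11 (33) < …

15, 12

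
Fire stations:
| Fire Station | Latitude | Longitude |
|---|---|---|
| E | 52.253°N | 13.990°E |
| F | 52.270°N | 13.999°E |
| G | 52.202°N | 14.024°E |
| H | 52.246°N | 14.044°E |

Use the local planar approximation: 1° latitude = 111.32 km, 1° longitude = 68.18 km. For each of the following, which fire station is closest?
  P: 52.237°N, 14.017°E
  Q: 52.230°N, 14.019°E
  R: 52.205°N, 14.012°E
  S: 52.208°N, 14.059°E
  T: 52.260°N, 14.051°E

P at 52.237°N, 14.017°E:
  E: √((0.016·111.32)² + (-0.027·68.18)²) = √(3.17239 + 3.38877) = 2.561 km
  F: √((0.033·111.32)² + (-0.018·68.18)²) = √(13.49504 + 1.50612) = 3.873 km
  G: √((-0.035·111.32)² + (0.007·68.18)²) = √(15.18037 + 0.22778) = 3.925 km
  H: √((0.009·111.32)² + (0.027·68.18)²) = √(1.00376 + 3.38877) = 2.096 km
  → nearest: H (2.096 km)
Q at 52.230°N, 14.019°E:
  E: √((0.023·111.32)² + (-0.029·68.18)²) = √(6.55544 + 3.90940) = 3.235 km
  F: √((0.040·111.32)² + (-0.020·68.18)²) = √(19.82743 + 1.85940) = 4.657 km
  G: √((-0.028·111.32)² + (0.005·68.18)²) = √(9.71544 + 0.11621) = 3.136 km
  H: √((0.016·111.32)² + (0.025·68.18)²) = √(3.17239 + 2.90532) = 2.465 km
  → nearest: H (2.465 km)
R at 52.205°N, 14.012°E:
  E: √((0.048·111.32)² + (-0.022·68.18)²) = √(28.55150 + 2.24988) = 5.550 km
  F: √((0.065·111.32)² + (-0.013·68.18)²) = √(52.35680 + 0.78560) = 7.290 km
  G: √((-0.003·111.32)² + (0.012·68.18)²) = √(0.11153 + 0.66939) = 0.884 km
  H: √((0.041·111.32)² + (0.032·68.18)²) = √(20.83119 + 4.76008) = 5.059 km
  → nearest: G (0.884 km)
S at 52.208°N, 14.059°E:
  E: √((0.045·111.32)² + (-0.069·68.18)²) = √(25.09409 + 22.13157) = 6.872 km
  F: √((0.062·111.32)² + (-0.060·68.18)²) = √(47.63540 + 16.73464) = 8.023 km
  G: √((-0.006·111.32)² + (-0.035·68.18)²) = √(0.44612 + 5.69443) = 2.478 km
  H: √((0.038·111.32)² + (-0.015·68.18)²) = √(17.89425 + 1.04592) = 4.352 km
  → nearest: G (2.478 km)
T at 52.260°N, 14.051°E:
  E: √((-0.007·111.32)² + (-0.061·68.18)²) = √(0.60721 + 17.29711) = 4.231 km
  F: √((0.010·111.32)² + (-0.052·68.18)²) = √(1.23921 + 12.56958) = 3.716 km
  G: √((-0.058·111.32)² + (-0.027·68.18)²) = √(41.68717 + 3.38877) = 6.714 km
  H: √((-0.014·111.32)² + (-0.007·68.18)²) = √(2.42886 + 0.22778) = 1.630 km
  → nearest: H (1.630 km)

P→H; Q→H; R→G; S→G; T→H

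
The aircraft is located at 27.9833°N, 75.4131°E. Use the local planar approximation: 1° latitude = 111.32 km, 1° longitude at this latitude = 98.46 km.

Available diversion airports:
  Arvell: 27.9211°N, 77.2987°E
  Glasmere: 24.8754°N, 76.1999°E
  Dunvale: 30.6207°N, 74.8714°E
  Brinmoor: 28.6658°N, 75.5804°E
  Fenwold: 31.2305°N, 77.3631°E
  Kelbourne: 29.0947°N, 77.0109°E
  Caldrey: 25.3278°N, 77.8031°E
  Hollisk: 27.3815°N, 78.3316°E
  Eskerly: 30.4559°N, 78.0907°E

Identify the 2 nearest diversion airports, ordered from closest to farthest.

Distances from 27.9833°N, 75.4131°E:
Arvell: √((-0.0622·111.32)² + (1.8856·98.46)²) = √(47.943216 + 34468.215687) = 185.7852 km
Glasmere: √((-3.1079·111.32)² + (0.7868·98.46)²) = √(119696.228992 + 6001.341843) = 354.5385 km
Dunvale: √((2.6374·111.32)² + (-0.5417·98.46)²) = √(86198.240111 + 2844.705642) = 298.4006 km
Brinmoor: √((0.6825·111.32)² + (0.1673·98.46)²) = √(5772.337381 + 271.338578) = 77.7411 km
Fenwold: √((3.2472·111.32)² + (1.9500·98.46)²) = √(130666.564263 + 36862.848009) = 409.3036 km
Kelbourne: √((1.1114·111.32)² + (1.5978·98.46)²) = √(15306.897718 + 24749.389841) = 200.1407 km
Caldrey: √((-2.6555·111.32)² + (2.3900·98.46)²) = √(87385.425817 + 55375.220016) = 377.8368 km
Hollisk: √((-0.6018·111.32)² + (2.9185·98.46)²) = √(4487.978442 + 82573.189127) = 295.0613 km
Eskerly: √((2.4726·111.32)² + (2.6776·98.46)²) = √(75762.470016 + 69504.202023) = 381.1387 km
Sorted: Brinmoor (77.7411 km) < Arvell (185.7852 km) < Kelbourne (200.1407 km) < Hollisk (295.0613 km) < …

Brinmoor, Arvell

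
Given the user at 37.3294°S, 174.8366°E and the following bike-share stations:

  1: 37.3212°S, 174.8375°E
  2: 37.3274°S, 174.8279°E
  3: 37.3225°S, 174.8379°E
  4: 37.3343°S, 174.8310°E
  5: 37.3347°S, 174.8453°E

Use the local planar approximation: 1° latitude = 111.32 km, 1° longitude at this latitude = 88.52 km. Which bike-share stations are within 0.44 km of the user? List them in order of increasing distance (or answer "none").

none

Distances from 37.3294°S, 174.8366°E:
1: √((0.0082·111.32)² + (0.0009·88.52)²) = √(0.833248 + 0.006347) = 0.9163 km
2: √((0.0020·111.32)² + (-0.0087·88.52)²) = √(0.049569 + 0.593091) = 0.8017 km
3: √((0.0069·111.32)² + (0.0013·88.52)²) = √(0.589990 + 0.013242) = 0.7767 km
4: √((-0.0049·111.32)² + (-0.0056·88.52)²) = √(0.297535 + 0.245730) = 0.7371 km
5: √((-0.0053·111.32)² + (0.0087·88.52)²) = √(0.348095 + 0.593091) = 0.9701 km
Threshold 0.44 km: none within range.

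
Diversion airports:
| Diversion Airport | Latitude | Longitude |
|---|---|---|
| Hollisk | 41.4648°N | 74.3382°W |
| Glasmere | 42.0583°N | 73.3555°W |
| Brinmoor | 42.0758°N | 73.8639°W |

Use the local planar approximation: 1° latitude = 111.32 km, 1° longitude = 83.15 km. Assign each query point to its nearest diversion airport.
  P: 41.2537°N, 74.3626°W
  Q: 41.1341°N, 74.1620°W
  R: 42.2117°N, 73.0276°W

P→Hollisk; Q→Hollisk; R→Glasmere

P at 41.2537°N, 74.3626°W:
  Hollisk: 23.5871 km
  Glasmere: 122.6168 km
  Brinmoor: 100.4725 km
  → nearest: Hollisk (23.5871 km)
Q at 41.1341°N, 74.1620°W:
  Hollisk: 39.6218 km
  Glasmere: 122.8080 km
  Brinmoor: 107.7206 km
  → nearest: Hollisk (39.6218 km)
R at 42.2117°N, 73.0276°W:
  Hollisk: 137.0727 km
  Glasmere: 32.1711 km
  Brinmoor: 71.1649 km
  → nearest: Glasmere (32.1711 km)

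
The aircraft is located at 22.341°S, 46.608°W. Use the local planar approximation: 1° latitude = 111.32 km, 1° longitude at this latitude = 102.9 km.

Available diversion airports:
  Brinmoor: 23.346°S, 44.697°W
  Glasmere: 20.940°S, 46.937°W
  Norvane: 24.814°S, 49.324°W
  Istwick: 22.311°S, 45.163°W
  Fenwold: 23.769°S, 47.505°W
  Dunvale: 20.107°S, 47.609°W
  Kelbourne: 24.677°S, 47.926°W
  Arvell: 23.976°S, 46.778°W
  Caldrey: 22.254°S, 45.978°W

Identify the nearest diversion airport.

Caldrey

Distances from 22.341°S, 46.608°W:
Brinmoor: 226.240 km
Glasmere: 159.591 km
Norvane: 392.293 km
Istwick: 148.728 km
Fenwold: 183.819 km
Dunvale: 269.176 km
Kelbourne: 293.285 km
Arvell: 182.847 km
Caldrey: 65.546 km
Minimum: Caldrey at 65.546 km.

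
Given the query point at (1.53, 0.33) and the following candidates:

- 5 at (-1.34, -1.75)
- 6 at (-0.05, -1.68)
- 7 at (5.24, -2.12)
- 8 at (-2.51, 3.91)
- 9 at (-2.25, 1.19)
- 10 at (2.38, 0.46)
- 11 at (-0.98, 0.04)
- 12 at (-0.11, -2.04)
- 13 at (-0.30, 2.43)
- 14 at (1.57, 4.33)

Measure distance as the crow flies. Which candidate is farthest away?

8

Distances from (1.53, 0.33):
5: √((-2.87)² + (-2.08)²) = √(8.2369 + 4.3264) = 3.54
6: √((-1.58)² + (-2.01)²) = √(2.4964 + 4.0401) = 2.56
7: √((3.71)² + (-2.45)²) = √(13.7641 + 6.0025) = 4.45
8: √((-4.04)² + (3.58)²) = √(16.3216 + 12.8164) = 5.40
9: √((-3.78)² + (0.86)²) = √(14.2884 + 0.7396) = 3.88
10: √((0.85)² + (0.13)²) = √(0.7225 + 0.0169) = 0.86
11: √((-2.51)² + (-0.29)²) = √(6.3001 + 0.0841) = 2.53
12: √((-1.64)² + (-2.37)²) = √(2.6896 + 5.6169) = 2.88
13: √((-1.83)² + (2.10)²) = √(3.3489 + 4.4100) = 2.79
14: √((0.04)² + (4.00)²) = √(0.0016 + 16.0000) = 4.00
Maximum: 8 at 5.40.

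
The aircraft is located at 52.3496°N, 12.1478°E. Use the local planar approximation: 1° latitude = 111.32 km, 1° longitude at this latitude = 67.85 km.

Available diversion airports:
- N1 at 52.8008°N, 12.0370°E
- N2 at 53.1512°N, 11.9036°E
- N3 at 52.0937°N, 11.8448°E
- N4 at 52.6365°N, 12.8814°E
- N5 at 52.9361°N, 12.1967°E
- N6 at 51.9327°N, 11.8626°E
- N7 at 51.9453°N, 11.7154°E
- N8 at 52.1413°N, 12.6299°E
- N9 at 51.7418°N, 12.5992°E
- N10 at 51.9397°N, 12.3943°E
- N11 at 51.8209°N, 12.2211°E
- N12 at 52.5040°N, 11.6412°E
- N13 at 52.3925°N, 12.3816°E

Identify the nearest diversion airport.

Distances from 52.3496°N, 12.1478°E:
N1: 50.7871 km
N2: 90.7593 km
N3: 35.1305 km
N4: 59.1400 km
N5: 65.3734 km
N6: 50.2820 km
N7: 53.7247 km
N8: 40.0956 km
N9: 74.2695 km
N10: 48.5987 km
N11: 59.0646 km
N12: 38.4306 km
N13: 16.5666 km
Minimum: N13 at 16.5666 km.

N13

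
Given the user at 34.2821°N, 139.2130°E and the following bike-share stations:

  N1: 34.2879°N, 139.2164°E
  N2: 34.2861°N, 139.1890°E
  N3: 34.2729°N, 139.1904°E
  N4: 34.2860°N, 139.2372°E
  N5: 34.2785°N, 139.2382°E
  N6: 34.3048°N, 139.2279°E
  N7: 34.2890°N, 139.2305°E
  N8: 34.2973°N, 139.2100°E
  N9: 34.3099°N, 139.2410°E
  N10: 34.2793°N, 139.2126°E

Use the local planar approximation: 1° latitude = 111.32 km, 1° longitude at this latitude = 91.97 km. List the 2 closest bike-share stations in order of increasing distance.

Distances from 34.2821°N, 139.2130°E:
N1: √((0.0058·111.32)² + (0.0034·91.97)²) = √(0.416872 + 0.097780) = 0.7174 km
N2: √((0.0040·111.32)² + (-0.0240·91.97)²) = √(0.198274 + 4.872085) = 2.2517 km
N3: √((-0.0092·111.32)² + (-0.0226·91.97)²) = √(1.048871 + 4.320254) = 2.3171 km
N4: √((0.0039·111.32)² + (0.0242·91.97)²) = √(0.188484 + 4.953625) = 2.2676 km
N5: √((-0.0036·111.32)² + (0.0252·91.97)²) = √(0.160602 + 5.371474) = 2.3520 km
N6: √((0.0227·111.32)² + (0.0149·91.97)²) = √(6.385547 + 1.877867) = 2.8746 km
N7: √((0.0069·111.32)² + (0.0175·91.97)²) = √(0.589990 + 2.590410) = 1.7834 km
N8: √((0.0152·111.32)² + (-0.0030·91.97)²) = √(2.863081 + 0.076126) = 1.7144 km
N9: √((0.0278·111.32)² + (0.0280·91.97)²) = √(9.577143 + 6.631449) = 4.0260 km
N10: √((-0.0028·111.32)² + (-0.0004·91.97)²) = √(0.097154 + 0.001353) = 0.3139 km
Sorted: N10 (0.3139 km) < N1 (0.7174 km) < N8 (1.7144 km) < N7 (1.7834 km) < …

N10, N1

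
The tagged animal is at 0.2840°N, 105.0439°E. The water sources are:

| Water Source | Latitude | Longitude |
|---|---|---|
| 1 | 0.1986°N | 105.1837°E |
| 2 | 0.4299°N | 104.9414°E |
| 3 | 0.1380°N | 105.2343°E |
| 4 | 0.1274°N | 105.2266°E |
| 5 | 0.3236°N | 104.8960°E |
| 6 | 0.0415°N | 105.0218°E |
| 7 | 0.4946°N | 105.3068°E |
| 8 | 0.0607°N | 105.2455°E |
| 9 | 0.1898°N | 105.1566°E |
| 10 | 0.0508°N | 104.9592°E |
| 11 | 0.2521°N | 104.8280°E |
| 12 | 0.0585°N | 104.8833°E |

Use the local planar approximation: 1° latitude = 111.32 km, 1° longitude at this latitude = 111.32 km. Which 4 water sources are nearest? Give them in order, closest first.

9, 5, 1, 2

Distances from 0.2840°N, 105.0439°E:
1: √((-0.0854·111.32)² + (0.1398·111.32)²) = √(90.377877 + 242.192527) = 18.2365 km
2: √((0.1459·111.32)² + (-0.1025·111.32)²) = √(263.789181 + 130.194946) = 19.8490 km
3: √((-0.1460·111.32)² + (0.1904·111.32)²) = √(264.150907 + 449.241929) = 26.7094 km
4: √((-0.1566·111.32)² + (0.1827·111.32)²) = √(303.899448 + 413.640915) = 26.7869 km
5: √((0.0396·111.32)² + (-0.1479·111.32)²) = √(19.432862 + 271.070804) = 17.0442 km
6: √((-0.2425·111.32)² + (-0.0221·111.32)²) = √(728.735424 + 6.052446) = 27.1070 km
7: √((0.2106·111.32)² + (0.2629·111.32)²) = √(549.620761 + 856.500395) = 37.4983 km
8: √((-0.2233·111.32)² + (0.2016·111.32)²) = √(617.908033 + 503.648391) = 33.4896 km
9: √((-0.0942·111.32)² + (0.1127·111.32)²) = √(109.963410 + 157.396194) = 16.3511 km
10: √((-0.2332·111.32)² + (-0.0847·111.32)²) = √(673.912462 + 88.902345) = 27.6191 km
11: √((-0.0319·111.32)² + (-0.2159·111.32)²) = √(12.610368 + 577.632579) = 24.2949 km
12: √((-0.2255·111.32)² + (-0.1606·111.32)²) = √(630.143539 + 319.622598) = 30.8183 km
Sorted: 9 (16.3511 km) < 5 (17.0442 km) < 1 (18.2365 km) < 2 (19.8490 km) < 11 (24.2949 km) < 3 (26.7094 km) < …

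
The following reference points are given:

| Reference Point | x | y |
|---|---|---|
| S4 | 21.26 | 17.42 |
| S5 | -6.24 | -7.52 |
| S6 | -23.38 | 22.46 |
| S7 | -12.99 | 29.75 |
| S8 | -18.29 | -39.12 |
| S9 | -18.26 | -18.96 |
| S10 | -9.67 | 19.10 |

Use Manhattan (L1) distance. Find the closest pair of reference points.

Pairwise distances:
S4–S5: 52.44
S4–S6: 49.68
S4–S7: 46.58
S4–S8: 96.09
S4–S9: 75.90
S4–S10: 32.61
S5–S6: 47.12
S5–S7: 44.02
S5–S8: 43.65
S5–S9: 23.46
S5–S10: 30.05
S6–S7: 17.68
S6–S8: 66.67
S6–S9: 46.54
S6–S10: 17.07
S7–S8: 74.17
S7–S9: 53.98
S7–S10: 13.97
S8–S9: 20.19
S8–S10: 66.84
S9–S10: 46.65
Closest pair: S7–S10 at 13.97.

S7 and S10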